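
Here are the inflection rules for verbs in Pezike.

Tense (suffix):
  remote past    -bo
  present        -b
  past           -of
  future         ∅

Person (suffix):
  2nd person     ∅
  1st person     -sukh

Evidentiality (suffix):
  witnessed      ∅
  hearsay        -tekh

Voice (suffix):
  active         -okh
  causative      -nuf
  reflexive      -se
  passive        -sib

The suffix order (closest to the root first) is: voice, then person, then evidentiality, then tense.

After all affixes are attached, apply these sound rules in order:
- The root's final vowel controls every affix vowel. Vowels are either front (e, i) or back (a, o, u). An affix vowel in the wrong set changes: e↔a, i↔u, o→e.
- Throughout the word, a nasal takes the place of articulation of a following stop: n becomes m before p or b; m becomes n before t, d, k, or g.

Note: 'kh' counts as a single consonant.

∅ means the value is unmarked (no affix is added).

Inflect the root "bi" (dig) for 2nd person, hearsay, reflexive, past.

Attach voice reflexive -se → bise.
person = 2nd person: zero marking, form stays bise.
Attach evidentiality hearsay -tekh → bisetekh.
Attach tense past -of → bisetekhof.
Apply vowel harmony: bisetekhof → bisetekhef.
Nasal assimilation: no change.

bisetekhef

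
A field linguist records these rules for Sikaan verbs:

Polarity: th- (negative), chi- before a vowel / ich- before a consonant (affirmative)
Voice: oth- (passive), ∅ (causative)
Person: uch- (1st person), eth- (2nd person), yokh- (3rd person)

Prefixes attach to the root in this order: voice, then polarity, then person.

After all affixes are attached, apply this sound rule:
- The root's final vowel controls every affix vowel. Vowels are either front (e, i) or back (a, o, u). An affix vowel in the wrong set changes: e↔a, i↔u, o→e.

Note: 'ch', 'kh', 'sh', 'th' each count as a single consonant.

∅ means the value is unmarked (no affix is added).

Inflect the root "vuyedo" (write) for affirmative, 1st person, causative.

voice = causative: zero marking, form stays vuyedo.
Attach polarity affirmative ich- (before consonant 'v') → ichvuyedo.
Attach person 1st person uch- → uchichvuyedo.
Apply vowel harmony: uchichvuyedo → uchuchvuyedo.

uchuchvuyedo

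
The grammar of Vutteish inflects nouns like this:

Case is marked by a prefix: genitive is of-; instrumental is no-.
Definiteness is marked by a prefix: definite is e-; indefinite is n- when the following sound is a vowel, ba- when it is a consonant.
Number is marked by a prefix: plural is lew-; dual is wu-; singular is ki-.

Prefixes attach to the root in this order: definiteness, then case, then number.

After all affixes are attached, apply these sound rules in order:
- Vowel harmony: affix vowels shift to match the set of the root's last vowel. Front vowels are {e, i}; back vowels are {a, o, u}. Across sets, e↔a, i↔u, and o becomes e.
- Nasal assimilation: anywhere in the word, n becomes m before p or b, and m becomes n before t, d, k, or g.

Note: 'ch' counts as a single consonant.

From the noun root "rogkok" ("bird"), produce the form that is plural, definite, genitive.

Attach definiteness definite e- → erogkok.
Attach case genitive of- → oferogkok.
Attach number plural lew- → lewoferogkok.
Apply vowel harmony: lewoferogkok → lawofarogkok.
Nasal assimilation: no change.

lawofarogkok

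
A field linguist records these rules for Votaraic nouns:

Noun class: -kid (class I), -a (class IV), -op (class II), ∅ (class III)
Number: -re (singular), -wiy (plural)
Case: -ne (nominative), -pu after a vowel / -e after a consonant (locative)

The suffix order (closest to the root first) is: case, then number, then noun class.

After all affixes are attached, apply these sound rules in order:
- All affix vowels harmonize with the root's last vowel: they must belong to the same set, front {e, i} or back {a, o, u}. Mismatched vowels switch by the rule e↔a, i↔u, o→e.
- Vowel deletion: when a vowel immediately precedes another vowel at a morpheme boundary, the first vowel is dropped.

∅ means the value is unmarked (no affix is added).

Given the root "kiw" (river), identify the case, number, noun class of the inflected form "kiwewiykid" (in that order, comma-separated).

Segment: kiw-e-wiy-kid.
case: -pu/e → locative.
number: -wiy → plural.
noun class: -kid → class I.

locative, plural, class I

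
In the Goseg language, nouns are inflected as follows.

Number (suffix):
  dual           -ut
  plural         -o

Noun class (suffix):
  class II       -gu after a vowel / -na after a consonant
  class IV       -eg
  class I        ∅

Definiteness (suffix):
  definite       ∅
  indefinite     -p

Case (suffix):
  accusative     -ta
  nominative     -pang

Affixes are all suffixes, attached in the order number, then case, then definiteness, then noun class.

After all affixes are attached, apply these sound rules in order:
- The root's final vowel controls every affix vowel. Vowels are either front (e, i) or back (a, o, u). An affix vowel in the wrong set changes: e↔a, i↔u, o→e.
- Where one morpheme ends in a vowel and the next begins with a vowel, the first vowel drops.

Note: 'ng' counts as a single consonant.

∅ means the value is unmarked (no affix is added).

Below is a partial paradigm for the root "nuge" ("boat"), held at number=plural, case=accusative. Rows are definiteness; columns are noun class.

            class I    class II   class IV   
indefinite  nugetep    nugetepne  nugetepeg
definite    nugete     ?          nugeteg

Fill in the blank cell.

Attach number plural -o → nugeo.
Attach case accusative -ta → nugeota.
definiteness = definite: zero marking, form stays nugeota.
Attach noun class class II -gu (after vowel 'a') → nugeotagu.
Apply vowel harmony: nugeotagu → nugeetegi.
Apply vowel deletion: nugeetegi → nugetegi.

nugetegi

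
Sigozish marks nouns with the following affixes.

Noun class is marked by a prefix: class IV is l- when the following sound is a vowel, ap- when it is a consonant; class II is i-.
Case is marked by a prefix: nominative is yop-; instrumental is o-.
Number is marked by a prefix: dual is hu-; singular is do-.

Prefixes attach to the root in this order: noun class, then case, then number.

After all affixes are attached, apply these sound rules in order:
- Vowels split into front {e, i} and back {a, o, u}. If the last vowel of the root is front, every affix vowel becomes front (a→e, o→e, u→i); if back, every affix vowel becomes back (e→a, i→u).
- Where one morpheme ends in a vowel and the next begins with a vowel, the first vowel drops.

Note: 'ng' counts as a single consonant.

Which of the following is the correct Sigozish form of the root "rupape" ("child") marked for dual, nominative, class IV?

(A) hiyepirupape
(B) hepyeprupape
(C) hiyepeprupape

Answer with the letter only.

Attach noun class class IV ap- (before consonant 'r') → aprupape.
Attach case nominative yop- → yopaprupape.
Attach number dual hu- → huyopaprupape.
Apply vowel harmony: huyopaprupape → hiyepeprupape.
Vowel deletion: no change.
So the correct form is hiyepeprupape, option (C).
(B) hepyeprupape is wrong: it has the affixes in the wrong order.
(A) hiyepirupape is wrong: it uses class II instead of class IV for noun class.

C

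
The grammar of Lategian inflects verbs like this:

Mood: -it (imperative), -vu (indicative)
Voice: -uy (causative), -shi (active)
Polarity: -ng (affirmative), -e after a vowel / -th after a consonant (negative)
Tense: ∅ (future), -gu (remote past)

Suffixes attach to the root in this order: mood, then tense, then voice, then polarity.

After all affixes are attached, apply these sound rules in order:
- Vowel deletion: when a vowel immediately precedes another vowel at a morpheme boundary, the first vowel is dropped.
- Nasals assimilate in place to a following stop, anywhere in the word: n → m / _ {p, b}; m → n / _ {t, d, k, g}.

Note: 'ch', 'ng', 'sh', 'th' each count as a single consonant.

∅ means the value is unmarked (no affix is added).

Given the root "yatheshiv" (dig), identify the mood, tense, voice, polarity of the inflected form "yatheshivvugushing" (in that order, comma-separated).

Segment: yatheshiv-vu-gu-shi-ng.
mood: -vu → indicative.
tense: -gu → remote past.
voice: -shi → active.
polarity: -ng → affirmative.

indicative, remote past, active, affirmative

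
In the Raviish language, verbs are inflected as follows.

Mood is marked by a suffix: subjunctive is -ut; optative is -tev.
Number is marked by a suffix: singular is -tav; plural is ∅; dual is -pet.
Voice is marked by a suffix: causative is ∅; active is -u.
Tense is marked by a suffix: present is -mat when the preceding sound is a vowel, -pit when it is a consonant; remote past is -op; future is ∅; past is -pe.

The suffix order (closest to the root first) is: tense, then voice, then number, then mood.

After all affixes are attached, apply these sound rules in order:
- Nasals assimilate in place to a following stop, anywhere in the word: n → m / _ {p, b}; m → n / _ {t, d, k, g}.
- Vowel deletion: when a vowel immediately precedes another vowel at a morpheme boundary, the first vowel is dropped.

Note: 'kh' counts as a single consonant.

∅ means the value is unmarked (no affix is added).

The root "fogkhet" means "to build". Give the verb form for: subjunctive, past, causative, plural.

fogkhetput

Attach tense past -pe → fogkhetpe.
voice = causative: zero marking, form stays fogkhetpe.
number = plural: zero marking, form stays fogkhetpe.
Attach mood subjunctive -ut → fogkhetpeut.
Nasal assimilation: no change.
Apply vowel deletion: fogkhetpeut → fogkhetput.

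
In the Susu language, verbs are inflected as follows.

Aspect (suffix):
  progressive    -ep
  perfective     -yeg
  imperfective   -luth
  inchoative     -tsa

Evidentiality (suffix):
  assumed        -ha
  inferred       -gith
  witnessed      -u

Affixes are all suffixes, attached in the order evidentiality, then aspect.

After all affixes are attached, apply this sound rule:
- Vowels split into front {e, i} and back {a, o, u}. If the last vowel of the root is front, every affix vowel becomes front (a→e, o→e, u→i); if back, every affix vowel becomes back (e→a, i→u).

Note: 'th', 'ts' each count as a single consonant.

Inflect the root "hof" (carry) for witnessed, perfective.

Attach evidentiality witnessed -u → hofu.
Attach aspect perfective -yeg → hofuyeg.
Apply vowel harmony: hofuyeg → hofuyag.

hofuyag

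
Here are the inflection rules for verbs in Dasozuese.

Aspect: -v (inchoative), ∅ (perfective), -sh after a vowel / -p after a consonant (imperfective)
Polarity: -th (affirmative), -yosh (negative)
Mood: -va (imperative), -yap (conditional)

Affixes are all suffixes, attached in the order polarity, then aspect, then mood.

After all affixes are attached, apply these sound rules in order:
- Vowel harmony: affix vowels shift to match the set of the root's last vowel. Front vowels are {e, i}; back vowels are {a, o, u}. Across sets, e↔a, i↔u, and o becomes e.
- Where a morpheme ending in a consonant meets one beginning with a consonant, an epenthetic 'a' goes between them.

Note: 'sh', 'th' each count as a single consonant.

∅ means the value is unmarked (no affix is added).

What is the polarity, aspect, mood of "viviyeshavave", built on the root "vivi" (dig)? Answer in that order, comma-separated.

Segment: vivi-yosh-v-va.
polarity: -yosh → negative.
aspect: -v → inchoative.
mood: -va → imperative.

negative, inchoative, imperative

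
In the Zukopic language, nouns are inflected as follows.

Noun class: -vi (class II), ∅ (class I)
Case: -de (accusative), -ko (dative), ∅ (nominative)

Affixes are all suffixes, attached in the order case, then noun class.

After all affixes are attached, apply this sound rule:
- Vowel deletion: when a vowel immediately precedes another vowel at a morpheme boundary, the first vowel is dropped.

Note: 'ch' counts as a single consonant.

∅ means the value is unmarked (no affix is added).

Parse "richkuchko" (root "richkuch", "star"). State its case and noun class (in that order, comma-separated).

dative, class I

Segment: richkuch-ko.
case: -ko → dative.
noun class: ∅ → class I.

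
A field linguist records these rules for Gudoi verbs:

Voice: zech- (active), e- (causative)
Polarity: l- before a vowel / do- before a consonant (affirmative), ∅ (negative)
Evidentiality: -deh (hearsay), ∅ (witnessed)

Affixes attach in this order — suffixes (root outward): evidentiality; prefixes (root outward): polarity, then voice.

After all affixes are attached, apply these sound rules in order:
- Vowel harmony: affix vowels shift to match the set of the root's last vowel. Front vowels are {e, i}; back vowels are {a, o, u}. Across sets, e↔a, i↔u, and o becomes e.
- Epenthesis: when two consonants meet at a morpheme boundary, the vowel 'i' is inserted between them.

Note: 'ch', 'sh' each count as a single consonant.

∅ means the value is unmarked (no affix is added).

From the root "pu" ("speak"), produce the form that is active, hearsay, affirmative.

zachidopudah

Attach evidentiality hearsay -deh → pudeh.
Attach polarity affirmative do- (before consonant 'p') → dopudeh.
Attach voice active zech- → zechdopudeh.
Apply vowel harmony: zechdopudeh → zachdopudah.
Apply epenthesis: zachdopudah → zachidopudah.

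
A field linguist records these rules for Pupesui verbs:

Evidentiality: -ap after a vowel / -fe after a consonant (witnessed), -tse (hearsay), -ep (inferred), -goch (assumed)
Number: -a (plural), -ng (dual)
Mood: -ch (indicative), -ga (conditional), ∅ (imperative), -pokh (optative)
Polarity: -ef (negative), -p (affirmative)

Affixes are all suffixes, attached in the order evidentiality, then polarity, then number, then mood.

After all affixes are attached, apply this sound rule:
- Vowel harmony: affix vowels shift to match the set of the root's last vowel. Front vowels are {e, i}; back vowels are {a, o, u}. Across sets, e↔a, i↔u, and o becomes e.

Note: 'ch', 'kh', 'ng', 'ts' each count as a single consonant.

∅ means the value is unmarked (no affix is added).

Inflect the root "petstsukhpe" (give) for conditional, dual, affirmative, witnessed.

petstsukhpeeppngge

Attach evidentiality witnessed -ap (after vowel 'e') → petstsukhpeap.
Attach polarity affirmative -p → petstsukhpeapp.
Attach number dual -ng → petstsukhpeappng.
Attach mood conditional -ga → petstsukhpeappngga.
Apply vowel harmony: petstsukhpeappngga → petstsukhpeeppngge.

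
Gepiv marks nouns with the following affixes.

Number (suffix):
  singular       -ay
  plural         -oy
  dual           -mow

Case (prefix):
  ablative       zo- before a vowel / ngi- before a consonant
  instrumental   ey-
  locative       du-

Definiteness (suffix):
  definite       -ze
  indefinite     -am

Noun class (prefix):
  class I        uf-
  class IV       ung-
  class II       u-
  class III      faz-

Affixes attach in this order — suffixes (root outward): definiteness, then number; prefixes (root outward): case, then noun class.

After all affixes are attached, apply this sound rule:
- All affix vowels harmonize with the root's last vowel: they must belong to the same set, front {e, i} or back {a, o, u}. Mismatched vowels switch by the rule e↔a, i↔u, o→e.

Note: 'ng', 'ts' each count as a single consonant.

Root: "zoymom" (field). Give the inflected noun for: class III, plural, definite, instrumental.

Attach definiteness definite -ze → zoymomze.
Attach number plural -oy → zoymomzeoy.
Attach case instrumental ey- → eyzoymomzeoy.
Attach noun class class III faz- → fazeyzoymomzeoy.
Apply vowel harmony: fazeyzoymomzeoy → fazayzoymomzaoy.

fazayzoymomzaoy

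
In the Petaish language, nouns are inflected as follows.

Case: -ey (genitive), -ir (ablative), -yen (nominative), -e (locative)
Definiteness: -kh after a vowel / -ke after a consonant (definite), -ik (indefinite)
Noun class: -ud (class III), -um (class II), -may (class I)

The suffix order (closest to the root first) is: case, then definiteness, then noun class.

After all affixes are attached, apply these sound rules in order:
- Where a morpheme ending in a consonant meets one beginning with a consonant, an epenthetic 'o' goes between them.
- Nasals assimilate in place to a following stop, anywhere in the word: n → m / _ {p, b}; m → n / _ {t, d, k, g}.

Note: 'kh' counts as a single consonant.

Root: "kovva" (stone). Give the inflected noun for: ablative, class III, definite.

kovvairokeud

Attach case ablative -ir → kovvair.
Attach definiteness definite -ke (after consonant 'r') → kovvairke.
Attach noun class class III -ud → kovvairkeud.
Apply epenthesis: kovvairkeud → kovvairokeud.
Nasal assimilation: no change.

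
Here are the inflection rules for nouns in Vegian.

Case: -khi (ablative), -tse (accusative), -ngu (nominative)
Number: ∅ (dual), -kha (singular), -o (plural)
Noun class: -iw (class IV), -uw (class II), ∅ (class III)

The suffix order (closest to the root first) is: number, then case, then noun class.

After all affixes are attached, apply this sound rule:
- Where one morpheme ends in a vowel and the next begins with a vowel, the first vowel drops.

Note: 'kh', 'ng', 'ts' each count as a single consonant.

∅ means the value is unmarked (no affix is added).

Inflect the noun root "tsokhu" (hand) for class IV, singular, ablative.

Attach number singular -kha → tsokhukha.
Attach case ablative -khi → tsokhukhakhi.
Attach noun class class IV -iw → tsokhukhakhiiw.
Apply vowel deletion: tsokhukhakhiiw → tsokhukhakhiw.

tsokhukhakhiw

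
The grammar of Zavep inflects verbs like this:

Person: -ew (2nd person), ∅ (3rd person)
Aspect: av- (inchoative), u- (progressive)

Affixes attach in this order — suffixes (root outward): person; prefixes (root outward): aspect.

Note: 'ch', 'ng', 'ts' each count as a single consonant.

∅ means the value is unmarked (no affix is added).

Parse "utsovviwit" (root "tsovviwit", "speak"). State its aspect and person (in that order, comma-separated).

progressive, 3rd person

Segment: u-tsovviwit.
aspect: u- → progressive.
person: ∅ → 3rd person.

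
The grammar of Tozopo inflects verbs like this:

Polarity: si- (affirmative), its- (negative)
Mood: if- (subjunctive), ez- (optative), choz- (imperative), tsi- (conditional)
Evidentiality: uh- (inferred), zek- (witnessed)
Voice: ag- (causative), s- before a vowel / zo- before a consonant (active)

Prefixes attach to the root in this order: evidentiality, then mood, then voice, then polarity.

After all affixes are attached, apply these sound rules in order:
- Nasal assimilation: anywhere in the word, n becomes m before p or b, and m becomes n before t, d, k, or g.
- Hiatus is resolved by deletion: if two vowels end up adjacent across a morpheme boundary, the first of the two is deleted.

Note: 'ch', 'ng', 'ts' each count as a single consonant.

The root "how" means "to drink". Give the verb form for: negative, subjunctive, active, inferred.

itssifuhhow

Attach evidentiality inferred uh- → uhhow.
Attach mood subjunctive if- → ifuhhow.
Attach voice active s- (before vowel 'i') → sifuhhow.
Attach polarity negative its- → itssifuhhow.
Nasal assimilation: no change.
Vowel deletion: no change.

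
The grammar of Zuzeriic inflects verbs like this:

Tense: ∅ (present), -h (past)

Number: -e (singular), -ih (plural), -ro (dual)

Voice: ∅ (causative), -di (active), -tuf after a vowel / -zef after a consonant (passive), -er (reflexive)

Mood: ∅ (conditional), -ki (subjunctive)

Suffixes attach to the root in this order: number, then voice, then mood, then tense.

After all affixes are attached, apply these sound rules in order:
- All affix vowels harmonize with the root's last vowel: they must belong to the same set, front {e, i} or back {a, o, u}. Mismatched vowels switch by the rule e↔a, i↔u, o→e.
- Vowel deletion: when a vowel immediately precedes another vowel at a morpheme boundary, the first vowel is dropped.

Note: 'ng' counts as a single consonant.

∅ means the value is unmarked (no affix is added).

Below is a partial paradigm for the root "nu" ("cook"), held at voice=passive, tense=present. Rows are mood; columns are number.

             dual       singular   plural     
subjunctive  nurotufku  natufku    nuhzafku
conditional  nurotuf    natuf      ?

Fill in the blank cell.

nuhzaf

Attach number plural -ih → nuih.
Attach voice passive -zef (after consonant 'h') → nuihzef.
mood = conditional: zero marking, form stays nuihzef.
tense = present: zero marking, form stays nuihzef.
Apply vowel harmony: nuihzef → nuuhzaf.
Apply vowel deletion: nuuhzaf → nuhzaf.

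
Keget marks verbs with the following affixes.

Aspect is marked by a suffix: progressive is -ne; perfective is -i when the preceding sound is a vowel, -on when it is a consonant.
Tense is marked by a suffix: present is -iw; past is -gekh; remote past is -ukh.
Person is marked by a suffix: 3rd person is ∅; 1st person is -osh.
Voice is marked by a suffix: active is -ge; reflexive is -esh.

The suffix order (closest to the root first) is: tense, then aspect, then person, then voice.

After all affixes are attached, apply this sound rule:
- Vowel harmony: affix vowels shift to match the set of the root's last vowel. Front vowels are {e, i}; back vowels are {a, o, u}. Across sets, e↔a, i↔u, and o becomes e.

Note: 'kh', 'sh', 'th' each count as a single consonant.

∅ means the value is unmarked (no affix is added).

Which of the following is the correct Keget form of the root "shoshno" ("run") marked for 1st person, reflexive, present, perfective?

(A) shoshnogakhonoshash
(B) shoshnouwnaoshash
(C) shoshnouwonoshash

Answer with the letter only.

Attach tense present -iw → shoshnoiw.
Attach aspect perfective -on (after consonant 'w') → shoshnoiwon.
Attach person 1st person -osh → shoshnoiwonosh.
Attach voice reflexive -esh → shoshnoiwonoshesh.
Apply vowel harmony: shoshnoiwonoshesh → shoshnouwonoshash.
So the correct form is shoshnouwonoshash, option (C).
(B) shoshnouwnaoshash is wrong: it uses progressive instead of perfective for aspect.
(A) shoshnogakhonoshash is wrong: it uses past instead of present for tense.

C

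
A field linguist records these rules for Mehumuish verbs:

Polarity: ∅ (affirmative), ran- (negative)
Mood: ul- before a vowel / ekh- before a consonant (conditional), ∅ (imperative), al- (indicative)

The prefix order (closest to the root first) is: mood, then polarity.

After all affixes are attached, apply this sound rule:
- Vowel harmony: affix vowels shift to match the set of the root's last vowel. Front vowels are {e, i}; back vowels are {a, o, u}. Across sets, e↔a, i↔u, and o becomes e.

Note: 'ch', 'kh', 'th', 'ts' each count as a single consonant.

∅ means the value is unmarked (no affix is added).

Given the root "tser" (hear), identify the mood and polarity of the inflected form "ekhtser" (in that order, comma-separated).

Segment: ekh-tser.
mood: ul/ekh- → conditional.
polarity: ∅ → affirmative.

conditional, affirmative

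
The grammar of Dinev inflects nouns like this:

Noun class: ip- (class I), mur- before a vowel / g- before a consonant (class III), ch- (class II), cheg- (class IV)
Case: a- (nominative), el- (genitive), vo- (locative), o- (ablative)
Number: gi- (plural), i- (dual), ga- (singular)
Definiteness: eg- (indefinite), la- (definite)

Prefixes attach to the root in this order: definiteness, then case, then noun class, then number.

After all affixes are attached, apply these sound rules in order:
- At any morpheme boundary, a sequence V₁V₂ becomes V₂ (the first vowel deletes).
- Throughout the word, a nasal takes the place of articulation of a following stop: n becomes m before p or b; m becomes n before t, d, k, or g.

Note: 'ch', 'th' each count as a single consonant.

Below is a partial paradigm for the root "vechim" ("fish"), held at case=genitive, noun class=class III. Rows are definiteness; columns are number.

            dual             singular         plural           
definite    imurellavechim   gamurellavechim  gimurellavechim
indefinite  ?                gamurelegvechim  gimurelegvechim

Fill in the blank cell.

Attach definiteness indefinite eg- → egvechim.
Attach case genitive el- → elegvechim.
Attach noun class class III mur- (before vowel 'e') → murelegvechim.
Attach number dual i- → imurelegvechim.
Vowel deletion: no change.
Nasal assimilation: no change.

imurelegvechim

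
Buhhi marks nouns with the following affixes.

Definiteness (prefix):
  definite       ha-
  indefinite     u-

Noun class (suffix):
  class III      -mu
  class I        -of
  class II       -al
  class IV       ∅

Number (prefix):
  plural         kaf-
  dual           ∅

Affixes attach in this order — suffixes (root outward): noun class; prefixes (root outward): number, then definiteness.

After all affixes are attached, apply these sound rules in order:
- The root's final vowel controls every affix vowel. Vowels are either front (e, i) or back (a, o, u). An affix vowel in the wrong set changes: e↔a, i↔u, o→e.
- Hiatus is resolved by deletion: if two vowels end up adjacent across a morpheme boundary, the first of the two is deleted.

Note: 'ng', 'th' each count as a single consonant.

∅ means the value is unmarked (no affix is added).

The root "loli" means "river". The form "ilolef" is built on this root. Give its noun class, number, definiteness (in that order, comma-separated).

Segment: u-loli-of.
noun class: -of → class I.
number: ∅ → dual.
definiteness: u- → indefinite.

class I, dual, indefinite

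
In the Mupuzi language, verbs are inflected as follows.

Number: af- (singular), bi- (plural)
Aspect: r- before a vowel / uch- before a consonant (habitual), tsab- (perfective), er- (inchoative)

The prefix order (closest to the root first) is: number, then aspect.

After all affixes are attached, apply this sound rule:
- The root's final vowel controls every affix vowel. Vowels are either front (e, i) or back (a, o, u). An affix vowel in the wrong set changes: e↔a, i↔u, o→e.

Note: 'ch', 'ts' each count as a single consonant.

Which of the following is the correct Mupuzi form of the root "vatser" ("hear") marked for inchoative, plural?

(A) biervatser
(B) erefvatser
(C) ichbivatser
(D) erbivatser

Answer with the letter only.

Attach number plural bi- → bivatser.
Attach aspect inchoative er- → erbivatser.
Vowel harmony: no change.
So the correct form is erbivatser, option (D).
(C) ichbivatser is wrong: it uses habitual instead of inchoative for aspect.
(A) biervatser is wrong: it has the affixes in the wrong order.
(B) erefvatser is wrong: it uses singular instead of plural for number.

D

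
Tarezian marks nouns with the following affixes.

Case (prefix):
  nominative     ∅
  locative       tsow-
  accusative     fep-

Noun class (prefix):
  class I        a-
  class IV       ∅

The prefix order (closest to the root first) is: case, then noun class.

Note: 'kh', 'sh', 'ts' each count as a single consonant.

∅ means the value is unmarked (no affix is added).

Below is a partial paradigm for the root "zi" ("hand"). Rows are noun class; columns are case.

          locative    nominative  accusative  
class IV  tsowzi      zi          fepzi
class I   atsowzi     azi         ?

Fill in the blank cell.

afepzi

Attach case accusative fep- → fepzi.
Attach noun class class I a- → afepzi.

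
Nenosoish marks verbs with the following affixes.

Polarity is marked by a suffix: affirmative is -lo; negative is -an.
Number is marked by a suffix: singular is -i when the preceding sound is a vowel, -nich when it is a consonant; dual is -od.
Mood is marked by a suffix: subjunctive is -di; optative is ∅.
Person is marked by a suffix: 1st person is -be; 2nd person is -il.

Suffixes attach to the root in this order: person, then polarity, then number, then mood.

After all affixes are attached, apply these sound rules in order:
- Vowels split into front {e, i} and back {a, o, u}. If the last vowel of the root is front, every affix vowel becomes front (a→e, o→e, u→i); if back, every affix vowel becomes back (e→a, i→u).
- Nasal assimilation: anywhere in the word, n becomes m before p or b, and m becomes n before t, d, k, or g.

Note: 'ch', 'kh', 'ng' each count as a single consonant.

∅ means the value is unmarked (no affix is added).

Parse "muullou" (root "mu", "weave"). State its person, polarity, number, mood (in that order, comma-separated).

2nd person, affirmative, singular, optative

Segment: mu-il-lo-i.
person: -il → 2nd person.
polarity: -lo → affirmative.
number: -i/nich → singular.
mood: ∅ → optative.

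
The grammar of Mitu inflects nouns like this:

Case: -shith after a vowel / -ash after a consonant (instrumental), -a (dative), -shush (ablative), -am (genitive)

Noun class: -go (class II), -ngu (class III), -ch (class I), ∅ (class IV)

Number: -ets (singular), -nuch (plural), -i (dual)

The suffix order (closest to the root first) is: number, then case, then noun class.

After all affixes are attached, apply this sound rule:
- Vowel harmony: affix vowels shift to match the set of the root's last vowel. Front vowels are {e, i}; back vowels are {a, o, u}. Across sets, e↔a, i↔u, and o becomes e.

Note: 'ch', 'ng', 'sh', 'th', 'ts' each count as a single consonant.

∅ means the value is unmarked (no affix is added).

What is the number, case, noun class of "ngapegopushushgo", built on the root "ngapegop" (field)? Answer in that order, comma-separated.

dual, ablative, class II

Segment: ngapegop-i-shush-go.
number: -i → dual.
case: -shush → ablative.
noun class: -go → class II.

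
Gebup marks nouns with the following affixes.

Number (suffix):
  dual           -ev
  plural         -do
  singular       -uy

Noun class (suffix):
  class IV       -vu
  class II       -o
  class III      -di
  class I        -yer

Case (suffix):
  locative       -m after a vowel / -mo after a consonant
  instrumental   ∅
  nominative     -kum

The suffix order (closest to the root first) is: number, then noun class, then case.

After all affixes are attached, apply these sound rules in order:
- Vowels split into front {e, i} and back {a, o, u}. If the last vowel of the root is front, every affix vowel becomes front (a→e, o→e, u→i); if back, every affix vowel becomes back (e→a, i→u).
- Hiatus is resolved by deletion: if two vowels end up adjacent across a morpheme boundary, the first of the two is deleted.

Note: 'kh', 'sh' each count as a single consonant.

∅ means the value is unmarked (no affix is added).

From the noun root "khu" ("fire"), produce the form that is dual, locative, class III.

Attach number dual -ev → khuev.
Attach noun class class III -di → khuevdi.
Attach case locative -m (after vowel 'i') → khuevdim.
Apply vowel harmony: khuevdim → khuavdum.
Apply vowel deletion: khuavdum → khavdum.

khavdum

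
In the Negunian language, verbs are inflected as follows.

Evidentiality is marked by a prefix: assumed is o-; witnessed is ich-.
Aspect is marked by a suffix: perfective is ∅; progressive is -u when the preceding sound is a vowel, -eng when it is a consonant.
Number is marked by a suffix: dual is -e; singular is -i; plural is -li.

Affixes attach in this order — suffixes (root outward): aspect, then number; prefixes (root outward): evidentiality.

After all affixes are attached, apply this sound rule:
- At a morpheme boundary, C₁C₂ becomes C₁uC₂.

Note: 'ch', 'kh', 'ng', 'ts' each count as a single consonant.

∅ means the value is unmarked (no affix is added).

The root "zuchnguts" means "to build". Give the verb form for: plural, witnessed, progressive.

ichuzuchngutsenguli

Attach evidentiality witnessed ich- → ichzuchnguts.
Attach aspect progressive -eng (after consonant 'ts') → ichzuchngutseng.
Attach number plural -li → ichzuchngutsengli.
Apply epenthesis: ichzuchngutsengli → ichuzuchngutsenguli.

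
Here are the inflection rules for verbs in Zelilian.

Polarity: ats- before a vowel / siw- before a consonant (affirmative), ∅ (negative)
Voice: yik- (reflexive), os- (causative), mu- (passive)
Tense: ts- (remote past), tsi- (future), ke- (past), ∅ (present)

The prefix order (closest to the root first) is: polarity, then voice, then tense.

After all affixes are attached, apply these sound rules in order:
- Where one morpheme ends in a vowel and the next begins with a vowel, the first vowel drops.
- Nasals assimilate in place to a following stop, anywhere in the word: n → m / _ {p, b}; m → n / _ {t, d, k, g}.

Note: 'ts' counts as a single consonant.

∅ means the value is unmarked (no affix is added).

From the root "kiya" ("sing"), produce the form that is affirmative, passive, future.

Attach polarity affirmative siw- (before consonant 'k') → siwkiya.
Attach voice passive mu- → musiwkiya.
Attach tense future tsi- → tsimusiwkiya.
Vowel deletion: no change.
Nasal assimilation: no change.

tsimusiwkiya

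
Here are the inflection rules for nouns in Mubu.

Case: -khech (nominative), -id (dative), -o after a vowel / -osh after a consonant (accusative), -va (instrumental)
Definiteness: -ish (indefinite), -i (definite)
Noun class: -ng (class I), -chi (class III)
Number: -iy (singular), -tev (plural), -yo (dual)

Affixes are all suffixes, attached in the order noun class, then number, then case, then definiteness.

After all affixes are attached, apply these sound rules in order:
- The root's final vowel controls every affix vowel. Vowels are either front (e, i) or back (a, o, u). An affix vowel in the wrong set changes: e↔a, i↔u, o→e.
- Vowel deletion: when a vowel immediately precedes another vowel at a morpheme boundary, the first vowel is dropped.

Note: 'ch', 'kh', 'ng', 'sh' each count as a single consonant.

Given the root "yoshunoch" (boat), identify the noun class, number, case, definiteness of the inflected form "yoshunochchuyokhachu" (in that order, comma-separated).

Segment: yoshunoch-chi-yo-khech-i.
noun class: -chi → class III.
number: -yo → dual.
case: -khech → nominative.
definiteness: -i → definite.

class III, dual, nominative, definite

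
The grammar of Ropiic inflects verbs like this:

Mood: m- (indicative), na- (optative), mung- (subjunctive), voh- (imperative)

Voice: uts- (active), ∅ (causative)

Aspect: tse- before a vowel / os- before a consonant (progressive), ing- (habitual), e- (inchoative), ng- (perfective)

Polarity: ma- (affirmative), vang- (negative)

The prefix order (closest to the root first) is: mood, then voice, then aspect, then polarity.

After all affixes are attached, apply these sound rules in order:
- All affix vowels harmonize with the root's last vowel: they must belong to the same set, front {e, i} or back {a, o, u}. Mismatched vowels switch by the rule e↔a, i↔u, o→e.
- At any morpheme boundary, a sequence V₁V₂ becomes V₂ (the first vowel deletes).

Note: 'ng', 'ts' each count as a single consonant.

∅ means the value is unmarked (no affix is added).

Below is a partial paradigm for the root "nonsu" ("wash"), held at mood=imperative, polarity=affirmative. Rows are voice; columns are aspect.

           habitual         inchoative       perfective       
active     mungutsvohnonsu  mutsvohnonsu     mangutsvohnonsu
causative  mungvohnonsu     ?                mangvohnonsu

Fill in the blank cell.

Attach mood imperative voh- → vohnonsu.
voice = causative: zero marking, form stays vohnonsu.
Attach aspect inchoative e- → evohnonsu.
Attach polarity affirmative ma- → maevohnonsu.
Apply vowel harmony: maevohnonsu → maavohnonsu.
Apply vowel deletion: maavohnonsu → mavohnonsu.

mavohnonsu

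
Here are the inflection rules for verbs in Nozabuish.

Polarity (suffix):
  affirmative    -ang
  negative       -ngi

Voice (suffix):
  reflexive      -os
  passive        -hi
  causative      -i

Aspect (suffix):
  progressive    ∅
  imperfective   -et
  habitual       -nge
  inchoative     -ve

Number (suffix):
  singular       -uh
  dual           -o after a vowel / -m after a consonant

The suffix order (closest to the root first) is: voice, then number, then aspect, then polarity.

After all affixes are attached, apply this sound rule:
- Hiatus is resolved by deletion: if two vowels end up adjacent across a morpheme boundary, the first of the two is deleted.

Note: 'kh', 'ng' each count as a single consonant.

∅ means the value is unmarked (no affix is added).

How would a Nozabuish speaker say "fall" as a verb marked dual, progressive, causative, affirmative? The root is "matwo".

matwang

Attach voice causative -i → matwoi.
Attach number dual -o (after vowel 'i') → matwoio.
aspect = progressive: zero marking, form stays matwoio.
Attach polarity affirmative -ang → matwoioang.
Apply vowel deletion: matwoioang → matwang.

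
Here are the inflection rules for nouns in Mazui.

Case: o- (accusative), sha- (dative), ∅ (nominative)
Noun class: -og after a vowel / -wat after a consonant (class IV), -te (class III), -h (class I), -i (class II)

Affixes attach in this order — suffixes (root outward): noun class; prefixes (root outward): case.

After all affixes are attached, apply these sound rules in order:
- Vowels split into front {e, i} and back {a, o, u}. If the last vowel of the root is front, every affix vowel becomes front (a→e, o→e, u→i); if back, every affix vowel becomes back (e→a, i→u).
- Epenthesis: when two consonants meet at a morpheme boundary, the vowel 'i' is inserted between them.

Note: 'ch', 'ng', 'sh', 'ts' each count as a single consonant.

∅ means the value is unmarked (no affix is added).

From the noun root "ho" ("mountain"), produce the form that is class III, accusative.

ohota

Attach noun class class III -te → hote.
Attach case accusative o- → ohote.
Apply vowel harmony: ohote → ohota.
Epenthesis: no change.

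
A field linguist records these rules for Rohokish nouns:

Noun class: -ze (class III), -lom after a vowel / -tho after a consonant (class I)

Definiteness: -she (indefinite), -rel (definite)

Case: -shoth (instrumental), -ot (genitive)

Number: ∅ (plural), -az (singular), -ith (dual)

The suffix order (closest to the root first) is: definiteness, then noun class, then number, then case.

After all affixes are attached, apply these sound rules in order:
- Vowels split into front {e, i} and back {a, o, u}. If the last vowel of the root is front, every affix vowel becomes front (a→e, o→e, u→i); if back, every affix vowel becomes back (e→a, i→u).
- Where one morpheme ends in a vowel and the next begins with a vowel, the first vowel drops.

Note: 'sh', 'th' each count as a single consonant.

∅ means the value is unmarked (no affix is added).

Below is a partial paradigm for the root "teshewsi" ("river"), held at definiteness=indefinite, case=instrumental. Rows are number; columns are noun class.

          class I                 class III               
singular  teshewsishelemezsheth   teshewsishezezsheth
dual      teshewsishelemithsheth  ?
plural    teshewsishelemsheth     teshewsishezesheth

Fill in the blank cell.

Attach definiteness indefinite -she → teshewsishe.
Attach noun class class III -ze → teshewsisheze.
Attach number dual -ith → teshewsishezeith.
Attach case instrumental -shoth → teshewsishezeithshoth.
Apply vowel harmony: teshewsishezeithshoth → teshewsishezeithsheth.
Apply vowel deletion: teshewsishezeithsheth → teshewsishezithsheth.

teshewsishezithsheth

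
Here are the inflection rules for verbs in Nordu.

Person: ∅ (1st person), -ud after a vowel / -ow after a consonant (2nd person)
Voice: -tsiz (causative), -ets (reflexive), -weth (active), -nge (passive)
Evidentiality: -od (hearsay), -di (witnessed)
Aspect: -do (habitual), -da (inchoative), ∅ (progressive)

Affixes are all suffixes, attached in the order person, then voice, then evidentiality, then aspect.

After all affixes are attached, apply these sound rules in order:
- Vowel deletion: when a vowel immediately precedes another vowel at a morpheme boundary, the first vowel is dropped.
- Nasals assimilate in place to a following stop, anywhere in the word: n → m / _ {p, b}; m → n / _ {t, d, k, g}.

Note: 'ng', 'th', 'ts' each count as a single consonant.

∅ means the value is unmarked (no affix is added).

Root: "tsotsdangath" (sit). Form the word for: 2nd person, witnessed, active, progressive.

Attach person 2nd person -ow (after consonant 'th') → tsotsdangathow.
Attach voice active -weth → tsotsdangathowweth.
Attach evidentiality witnessed -di → tsotsdangathowwethdi.
aspect = progressive: zero marking, form stays tsotsdangathowwethdi.
Vowel deletion: no change.
Nasal assimilation: no change.

tsotsdangathowwethdi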